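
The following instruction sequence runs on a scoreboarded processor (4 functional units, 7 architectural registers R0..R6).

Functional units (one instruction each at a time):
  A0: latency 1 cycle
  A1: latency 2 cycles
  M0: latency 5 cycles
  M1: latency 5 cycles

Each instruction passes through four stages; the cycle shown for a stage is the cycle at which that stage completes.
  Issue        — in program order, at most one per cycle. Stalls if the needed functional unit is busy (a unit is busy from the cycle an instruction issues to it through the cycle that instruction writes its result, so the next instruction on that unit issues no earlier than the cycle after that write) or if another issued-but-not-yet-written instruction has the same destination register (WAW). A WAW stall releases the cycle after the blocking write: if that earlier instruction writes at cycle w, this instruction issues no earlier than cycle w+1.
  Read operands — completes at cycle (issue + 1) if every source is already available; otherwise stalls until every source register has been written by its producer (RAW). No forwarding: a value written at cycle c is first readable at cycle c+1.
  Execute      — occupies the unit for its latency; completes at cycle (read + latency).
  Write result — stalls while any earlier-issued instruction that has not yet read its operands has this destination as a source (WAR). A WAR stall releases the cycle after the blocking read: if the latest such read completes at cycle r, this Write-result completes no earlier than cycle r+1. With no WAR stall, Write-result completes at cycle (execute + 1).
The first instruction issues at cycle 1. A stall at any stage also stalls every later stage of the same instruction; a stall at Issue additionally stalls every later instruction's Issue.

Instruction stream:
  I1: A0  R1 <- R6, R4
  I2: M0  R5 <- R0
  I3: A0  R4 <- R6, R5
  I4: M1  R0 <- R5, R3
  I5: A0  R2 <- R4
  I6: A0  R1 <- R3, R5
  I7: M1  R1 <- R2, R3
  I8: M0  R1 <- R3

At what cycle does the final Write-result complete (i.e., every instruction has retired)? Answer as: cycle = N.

cycle = 36

cycle 1: issue I1 (A0)
cycle 2: I1 read-ops, issue I2 (M0)
cycle 3: I1 finished on A0, I2 read-ops
cycle 4: I1→R1
cycle 5: issue I3 (A0)
cycle 6: issue I4 (M1)
cycle 8: I2 finished on M0
cycle 9: I2→R5
cycle 10: I3 read-ops, I4 read-ops
cycle 11: I3 finished on A0
cycle 12: I3→R4
cycle 13: issue I5 (A0)
cycle 14: I5 read-ops
cycle 15: I4 finished on M1, I5 finished on A0
cycle 16: I4→R0, I5→R2
cycle 17: issue I6 (A0)
cycle 18: I6 read-ops
cycle 19: I6 finished on A0
cycle 20: I6→R1
cycle 21: issue I7 (M1)
cycle 22: I7 read-ops
cycle 27: I7 finished on M1
cycle 28: I7→R1
cycle 29: issue I8 (M0)
cycle 30: I8 read-ops
cycle 35: I8 finished on M0
cycle 36: I8→R1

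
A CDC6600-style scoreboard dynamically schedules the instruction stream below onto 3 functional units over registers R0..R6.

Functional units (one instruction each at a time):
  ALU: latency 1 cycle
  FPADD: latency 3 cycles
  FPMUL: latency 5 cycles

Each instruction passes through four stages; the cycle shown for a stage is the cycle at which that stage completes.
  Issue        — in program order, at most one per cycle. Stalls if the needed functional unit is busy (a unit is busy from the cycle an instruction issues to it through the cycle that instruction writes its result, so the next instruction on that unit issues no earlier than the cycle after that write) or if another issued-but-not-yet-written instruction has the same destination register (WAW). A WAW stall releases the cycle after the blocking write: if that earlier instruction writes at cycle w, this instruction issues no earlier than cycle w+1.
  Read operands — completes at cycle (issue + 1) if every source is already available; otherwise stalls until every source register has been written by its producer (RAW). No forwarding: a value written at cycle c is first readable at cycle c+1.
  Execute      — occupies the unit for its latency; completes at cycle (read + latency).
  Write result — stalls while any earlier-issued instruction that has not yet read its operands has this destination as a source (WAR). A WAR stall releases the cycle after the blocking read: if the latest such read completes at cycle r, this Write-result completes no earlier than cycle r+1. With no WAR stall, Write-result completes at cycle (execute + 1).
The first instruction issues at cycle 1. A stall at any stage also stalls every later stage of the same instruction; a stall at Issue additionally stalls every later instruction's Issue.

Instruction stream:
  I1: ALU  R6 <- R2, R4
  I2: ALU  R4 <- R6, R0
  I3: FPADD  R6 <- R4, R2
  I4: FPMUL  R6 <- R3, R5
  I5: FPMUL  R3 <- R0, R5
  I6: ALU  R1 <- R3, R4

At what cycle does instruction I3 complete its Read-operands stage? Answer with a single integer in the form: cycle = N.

cycle = 9

  I1 | 1 | 2 | 3 | 4
  I2 | 5 | 6 | 7 | 8   struct: ALU busy until I1 writes@4
  I3 | 6 | 9 | 12 | 13   RAW R4: wait I2 write@8
  I4 | 14 | 15 | 20 | 21   WAW R6: wait I3 write@13
  I5 | 22 | 23 | 28 | 29   struct: FPMUL busy until I4 writes@21
  I6 | 23 | 30 | 31 | 32   RAW R3: wait I5 write@29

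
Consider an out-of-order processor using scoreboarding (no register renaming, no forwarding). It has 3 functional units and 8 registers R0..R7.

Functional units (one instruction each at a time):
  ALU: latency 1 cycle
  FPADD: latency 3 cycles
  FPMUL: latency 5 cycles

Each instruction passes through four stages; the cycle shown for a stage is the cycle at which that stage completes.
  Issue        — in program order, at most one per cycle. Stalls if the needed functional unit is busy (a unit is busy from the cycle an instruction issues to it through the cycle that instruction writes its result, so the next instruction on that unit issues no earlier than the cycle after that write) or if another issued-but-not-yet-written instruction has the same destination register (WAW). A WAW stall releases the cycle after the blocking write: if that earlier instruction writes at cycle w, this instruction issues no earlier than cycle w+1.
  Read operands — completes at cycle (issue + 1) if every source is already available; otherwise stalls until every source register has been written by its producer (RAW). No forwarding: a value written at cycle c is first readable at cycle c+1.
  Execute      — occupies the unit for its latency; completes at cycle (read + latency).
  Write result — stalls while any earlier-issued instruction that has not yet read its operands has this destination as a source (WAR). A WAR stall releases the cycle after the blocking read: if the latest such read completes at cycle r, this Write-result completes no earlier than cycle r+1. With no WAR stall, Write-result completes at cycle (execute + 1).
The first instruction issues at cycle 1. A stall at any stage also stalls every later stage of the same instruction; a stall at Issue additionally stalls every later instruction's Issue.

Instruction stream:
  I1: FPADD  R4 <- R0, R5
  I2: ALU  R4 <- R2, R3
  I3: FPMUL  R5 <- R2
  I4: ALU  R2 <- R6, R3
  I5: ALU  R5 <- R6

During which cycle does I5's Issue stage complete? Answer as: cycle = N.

cycle 1: I1 issues→FPADD
cycle 2: I1 reads
cycle 5: I1 exec-done
cycle 6: I1 writes R4
cycle 7: I2 issues→ALU
cycle 8: I2 reads · I3 issues→FPMUL
cycle 9: I2 exec-done · I3 reads
cycle 10: I2 writes R4
cycle 11: I4 issues→ALU
cycle 12: I4 reads
cycle 13: I4 exec-done
cycle 14: I3 exec-done · I4 writes R2
cycle 15: I3 writes R5
cycle 16: I5 issues→ALU
cycle 17: I5 reads
cycle 18: I5 exec-done
cycle 19: I5 writes R5

cycle = 16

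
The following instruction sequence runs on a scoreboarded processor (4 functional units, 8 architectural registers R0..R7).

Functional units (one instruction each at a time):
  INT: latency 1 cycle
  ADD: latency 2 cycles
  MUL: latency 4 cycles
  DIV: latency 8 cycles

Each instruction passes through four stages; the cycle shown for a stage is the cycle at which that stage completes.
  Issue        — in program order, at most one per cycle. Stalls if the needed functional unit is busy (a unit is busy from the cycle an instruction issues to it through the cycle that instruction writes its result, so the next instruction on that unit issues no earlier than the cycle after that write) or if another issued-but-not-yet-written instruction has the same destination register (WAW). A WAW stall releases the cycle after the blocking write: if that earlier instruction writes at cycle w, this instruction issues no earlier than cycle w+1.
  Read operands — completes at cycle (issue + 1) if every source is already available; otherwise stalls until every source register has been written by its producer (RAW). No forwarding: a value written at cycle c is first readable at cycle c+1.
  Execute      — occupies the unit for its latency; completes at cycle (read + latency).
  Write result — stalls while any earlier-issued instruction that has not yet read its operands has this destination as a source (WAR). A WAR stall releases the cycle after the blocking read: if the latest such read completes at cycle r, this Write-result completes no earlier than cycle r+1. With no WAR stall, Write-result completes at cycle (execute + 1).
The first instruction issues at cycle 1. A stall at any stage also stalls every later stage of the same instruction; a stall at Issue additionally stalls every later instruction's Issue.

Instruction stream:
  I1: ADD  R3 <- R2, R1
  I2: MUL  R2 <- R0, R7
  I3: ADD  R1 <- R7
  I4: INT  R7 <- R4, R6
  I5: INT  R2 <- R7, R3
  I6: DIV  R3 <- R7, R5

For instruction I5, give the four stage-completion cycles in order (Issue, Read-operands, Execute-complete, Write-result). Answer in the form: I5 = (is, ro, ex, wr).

I5 = (11, 12, 13, 14)

1) issue 1, read 2, done 4, write 5
2) issue 2, read 3, done 7, write 8
3) issue 6, read 7, done 9, write 10  <struct: ADD busy until I1 writes@5>
4) issue 7, read 8, done 9, write 10
5) issue 11, read 12, done 13, write 14  <struct: INT busy until I4 writes@10>
6) issue 12, read 13, done 21, write 22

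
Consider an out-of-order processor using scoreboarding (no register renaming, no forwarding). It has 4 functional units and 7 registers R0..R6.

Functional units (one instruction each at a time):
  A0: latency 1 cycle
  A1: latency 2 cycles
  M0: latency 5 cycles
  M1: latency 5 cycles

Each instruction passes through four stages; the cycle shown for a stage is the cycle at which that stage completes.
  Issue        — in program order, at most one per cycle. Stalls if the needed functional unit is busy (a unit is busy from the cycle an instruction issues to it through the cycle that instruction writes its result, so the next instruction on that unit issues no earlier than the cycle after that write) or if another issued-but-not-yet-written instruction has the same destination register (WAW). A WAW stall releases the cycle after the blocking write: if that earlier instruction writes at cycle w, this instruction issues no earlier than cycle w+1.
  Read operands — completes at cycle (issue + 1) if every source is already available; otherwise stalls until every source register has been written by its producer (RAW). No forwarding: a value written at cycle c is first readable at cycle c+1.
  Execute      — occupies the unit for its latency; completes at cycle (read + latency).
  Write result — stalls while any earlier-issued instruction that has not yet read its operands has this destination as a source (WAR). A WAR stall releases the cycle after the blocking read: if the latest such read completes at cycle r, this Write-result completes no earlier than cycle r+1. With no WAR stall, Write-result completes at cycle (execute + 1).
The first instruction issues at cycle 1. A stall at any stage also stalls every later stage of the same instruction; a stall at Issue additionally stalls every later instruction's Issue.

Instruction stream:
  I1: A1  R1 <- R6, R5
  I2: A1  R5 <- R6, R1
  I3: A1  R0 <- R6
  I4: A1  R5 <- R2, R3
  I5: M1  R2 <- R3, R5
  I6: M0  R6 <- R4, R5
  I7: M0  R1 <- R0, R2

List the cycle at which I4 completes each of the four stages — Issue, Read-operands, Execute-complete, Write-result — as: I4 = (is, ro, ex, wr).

cycle 1: issue I1 (A1)
cycle 2: I1 read-ops
cycle 4: I1 finished on A1
cycle 5: I1→R1
cycle 6: issue I2 (A1)
cycle 7: I2 read-ops
cycle 9: I2 finished on A1
cycle 10: I2→R5
cycle 11: issue I3 (A1)
cycle 12: I3 read-ops
cycle 14: I3 finished on A1
cycle 15: I3→R0
cycle 16: issue I4 (A1)
cycle 17: I4 read-ops; issue I5 (M1)
cycle 18: issue I6 (M0)
cycle 19: I4 finished on A1
cycle 20: I4→R5
cycle 21: I5 read-ops; I6 read-ops
cycle 26: I5 finished on M1; I6 finished on M0
cycle 27: I5→R2; I6→R6
cycle 28: issue I7 (M0)
cycle 29: I7 read-ops
cycle 34: I7 finished on M0
cycle 35: I7→R1

I4 = (16, 17, 19, 20)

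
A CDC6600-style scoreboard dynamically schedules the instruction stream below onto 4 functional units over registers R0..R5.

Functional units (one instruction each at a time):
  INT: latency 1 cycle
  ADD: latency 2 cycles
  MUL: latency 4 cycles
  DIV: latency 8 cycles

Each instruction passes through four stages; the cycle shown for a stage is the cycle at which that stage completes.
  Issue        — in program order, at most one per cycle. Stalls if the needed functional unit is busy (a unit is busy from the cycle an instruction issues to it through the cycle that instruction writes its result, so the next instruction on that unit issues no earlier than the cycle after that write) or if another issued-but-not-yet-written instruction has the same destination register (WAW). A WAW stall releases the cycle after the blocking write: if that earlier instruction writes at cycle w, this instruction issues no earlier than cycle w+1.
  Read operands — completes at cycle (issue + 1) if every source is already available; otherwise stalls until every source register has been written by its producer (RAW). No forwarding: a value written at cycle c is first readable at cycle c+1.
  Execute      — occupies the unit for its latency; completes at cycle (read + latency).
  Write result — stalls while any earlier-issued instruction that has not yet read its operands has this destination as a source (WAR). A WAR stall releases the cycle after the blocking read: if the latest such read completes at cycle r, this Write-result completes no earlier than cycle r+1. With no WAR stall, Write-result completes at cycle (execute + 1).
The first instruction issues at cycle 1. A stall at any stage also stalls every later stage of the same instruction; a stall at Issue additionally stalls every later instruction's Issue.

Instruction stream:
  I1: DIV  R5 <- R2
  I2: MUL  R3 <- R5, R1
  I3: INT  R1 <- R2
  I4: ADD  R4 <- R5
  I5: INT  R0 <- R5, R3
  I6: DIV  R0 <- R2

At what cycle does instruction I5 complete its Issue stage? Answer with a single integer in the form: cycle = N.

[I1] 1/2/10/11
[I2] 2/12/16/17  (RAW R5: wait I1 write@11)
[I3] 3/4/5/13  (WAR R1: wait I2 read@12)
[I4] 4/12/14/15  (RAW R5: wait I1 write@11)
[I5] 14/18/19/20  (struct: INT busy until I3 writes@13; RAW R3: wait I2 write@17)
[I6] 21/22/30/31  (WAW R0: wait I5 write@20)

cycle = 14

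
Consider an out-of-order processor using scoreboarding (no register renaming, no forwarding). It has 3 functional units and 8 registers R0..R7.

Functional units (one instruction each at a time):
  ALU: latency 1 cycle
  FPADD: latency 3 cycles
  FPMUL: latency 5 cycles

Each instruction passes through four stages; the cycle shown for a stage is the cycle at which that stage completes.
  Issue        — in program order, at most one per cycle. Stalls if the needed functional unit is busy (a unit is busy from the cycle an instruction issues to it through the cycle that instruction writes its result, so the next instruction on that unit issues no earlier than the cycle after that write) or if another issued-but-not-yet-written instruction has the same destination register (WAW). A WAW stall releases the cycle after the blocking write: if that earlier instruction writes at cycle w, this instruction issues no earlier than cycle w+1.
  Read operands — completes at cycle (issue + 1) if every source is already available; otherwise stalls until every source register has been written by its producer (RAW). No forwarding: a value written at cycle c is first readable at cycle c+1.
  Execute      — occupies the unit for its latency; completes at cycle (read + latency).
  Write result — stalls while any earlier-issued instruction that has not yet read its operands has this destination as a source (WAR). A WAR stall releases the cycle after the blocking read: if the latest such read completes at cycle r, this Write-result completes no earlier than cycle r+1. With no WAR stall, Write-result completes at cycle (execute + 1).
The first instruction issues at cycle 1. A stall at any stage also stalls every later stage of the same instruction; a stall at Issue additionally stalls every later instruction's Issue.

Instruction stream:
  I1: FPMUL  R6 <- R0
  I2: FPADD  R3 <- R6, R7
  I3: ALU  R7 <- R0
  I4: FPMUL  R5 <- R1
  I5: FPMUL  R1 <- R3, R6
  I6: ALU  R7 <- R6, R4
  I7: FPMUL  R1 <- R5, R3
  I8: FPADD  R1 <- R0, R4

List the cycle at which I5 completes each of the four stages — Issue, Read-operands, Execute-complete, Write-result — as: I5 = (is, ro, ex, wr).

I5 = (17, 18, 23, 24)

[1] I1 dispatched to FPMUL
[2] I1 operands ready · I2 dispatched to FPADD
[3] I3 dispatched to ALU
[4] I3 operands ready
[5] I3 complete
[7] I1 complete
[8] R6←I1
[9] I2 operands ready · I4 dispatched to FPMUL
[10] R7←I3 · I4 operands ready
[12] I2 complete
[13] R3←I2
[15] I4 complete
[16] R5←I4
[17] I5 dispatched to FPMUL
[18] I5 operands ready · I6 dispatched to ALU
[19] I6 operands ready
[20] I6 complete
[21] R7←I6
[23] I5 complete
[24] R1←I5
[25] I7 dispatched to FPMUL
[26] I7 operands ready
[31] I7 complete
[32] R1←I7
[33] I8 dispatched to FPADD
[34] I8 operands ready
[37] I8 complete
[38] R1←I8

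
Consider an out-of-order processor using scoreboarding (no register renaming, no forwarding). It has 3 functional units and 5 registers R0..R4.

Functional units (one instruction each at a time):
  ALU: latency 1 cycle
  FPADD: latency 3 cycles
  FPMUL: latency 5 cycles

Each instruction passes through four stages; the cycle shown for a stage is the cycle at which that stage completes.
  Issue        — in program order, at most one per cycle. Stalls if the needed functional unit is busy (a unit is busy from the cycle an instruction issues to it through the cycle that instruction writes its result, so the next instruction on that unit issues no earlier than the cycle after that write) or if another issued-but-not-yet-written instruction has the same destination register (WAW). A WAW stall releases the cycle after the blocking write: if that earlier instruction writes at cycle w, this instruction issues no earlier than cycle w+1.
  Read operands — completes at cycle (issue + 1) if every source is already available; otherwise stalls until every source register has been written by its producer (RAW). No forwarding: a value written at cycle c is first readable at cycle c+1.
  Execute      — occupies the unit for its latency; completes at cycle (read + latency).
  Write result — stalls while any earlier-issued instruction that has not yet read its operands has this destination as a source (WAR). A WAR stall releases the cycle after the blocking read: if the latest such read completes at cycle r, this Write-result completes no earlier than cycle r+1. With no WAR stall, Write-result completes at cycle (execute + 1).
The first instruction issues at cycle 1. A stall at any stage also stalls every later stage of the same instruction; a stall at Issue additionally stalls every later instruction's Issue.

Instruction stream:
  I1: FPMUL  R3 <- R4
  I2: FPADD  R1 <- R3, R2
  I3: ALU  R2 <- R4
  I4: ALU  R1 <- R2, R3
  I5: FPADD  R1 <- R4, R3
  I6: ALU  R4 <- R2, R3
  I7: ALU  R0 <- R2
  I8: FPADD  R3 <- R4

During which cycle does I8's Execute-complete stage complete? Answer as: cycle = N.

cycle = 28

t=1  I1→FPMUL
t=2  I1 RO | I2→FPADD
t=3  I3→ALU
t=4  I3 RO
t=5  I3 EX
t=7  I1 EX
t=8  I1 WR R3
t=9  I2 RO
t=10  I3 WR R2
t=12  I2 EX
t=13  I2 WR R1
t=14  I4→ALU
t=15  I4 RO
t=16  I4 EX
t=17  I4 WR R1
t=18  I5→FPADD
t=19  I5 RO | I6→ALU
t=20  I6 RO
t=21  I6 EX
t=22  I5 EX | I6 WR R4
t=23  I5 WR R1 | I7→ALU
t=24  I7 RO | I8→FPADD
t=25  I7 EX | I8 RO
t=26  I7 WR R0
t=28  I8 EX
t=29  I8 WR R3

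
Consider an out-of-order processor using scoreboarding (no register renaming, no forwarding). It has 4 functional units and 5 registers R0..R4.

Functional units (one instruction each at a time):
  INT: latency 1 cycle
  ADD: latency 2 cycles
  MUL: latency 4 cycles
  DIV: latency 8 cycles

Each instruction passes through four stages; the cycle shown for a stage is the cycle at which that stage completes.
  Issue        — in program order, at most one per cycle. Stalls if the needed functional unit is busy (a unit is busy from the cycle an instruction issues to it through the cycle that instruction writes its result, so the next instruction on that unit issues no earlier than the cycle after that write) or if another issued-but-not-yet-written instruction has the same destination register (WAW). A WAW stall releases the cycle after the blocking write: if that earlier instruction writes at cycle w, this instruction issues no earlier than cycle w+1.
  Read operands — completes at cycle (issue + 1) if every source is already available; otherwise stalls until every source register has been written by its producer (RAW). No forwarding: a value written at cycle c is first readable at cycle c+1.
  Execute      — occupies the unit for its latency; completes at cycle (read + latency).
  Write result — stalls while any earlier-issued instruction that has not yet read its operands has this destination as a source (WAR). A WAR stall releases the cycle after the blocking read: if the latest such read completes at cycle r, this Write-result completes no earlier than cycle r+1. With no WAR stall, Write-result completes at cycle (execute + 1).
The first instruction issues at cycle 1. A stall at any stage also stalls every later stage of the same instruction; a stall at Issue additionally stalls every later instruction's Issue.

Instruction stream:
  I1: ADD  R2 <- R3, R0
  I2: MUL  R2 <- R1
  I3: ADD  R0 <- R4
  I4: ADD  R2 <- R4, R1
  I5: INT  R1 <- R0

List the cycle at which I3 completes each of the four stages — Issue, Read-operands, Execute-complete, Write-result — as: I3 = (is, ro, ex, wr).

I3 = (7, 8, 10, 11)

1) issue 1, read 2, done 4, write 5
2) issue 6, read 7, done 11, write 12  <WAW R2: wait I1 write@5>
3) issue 7, read 8, done 10, write 11
4) issue 13, read 14, done 16, write 17  <WAW R2: wait I2 write@12>
5) issue 14, read 15, done 16, write 17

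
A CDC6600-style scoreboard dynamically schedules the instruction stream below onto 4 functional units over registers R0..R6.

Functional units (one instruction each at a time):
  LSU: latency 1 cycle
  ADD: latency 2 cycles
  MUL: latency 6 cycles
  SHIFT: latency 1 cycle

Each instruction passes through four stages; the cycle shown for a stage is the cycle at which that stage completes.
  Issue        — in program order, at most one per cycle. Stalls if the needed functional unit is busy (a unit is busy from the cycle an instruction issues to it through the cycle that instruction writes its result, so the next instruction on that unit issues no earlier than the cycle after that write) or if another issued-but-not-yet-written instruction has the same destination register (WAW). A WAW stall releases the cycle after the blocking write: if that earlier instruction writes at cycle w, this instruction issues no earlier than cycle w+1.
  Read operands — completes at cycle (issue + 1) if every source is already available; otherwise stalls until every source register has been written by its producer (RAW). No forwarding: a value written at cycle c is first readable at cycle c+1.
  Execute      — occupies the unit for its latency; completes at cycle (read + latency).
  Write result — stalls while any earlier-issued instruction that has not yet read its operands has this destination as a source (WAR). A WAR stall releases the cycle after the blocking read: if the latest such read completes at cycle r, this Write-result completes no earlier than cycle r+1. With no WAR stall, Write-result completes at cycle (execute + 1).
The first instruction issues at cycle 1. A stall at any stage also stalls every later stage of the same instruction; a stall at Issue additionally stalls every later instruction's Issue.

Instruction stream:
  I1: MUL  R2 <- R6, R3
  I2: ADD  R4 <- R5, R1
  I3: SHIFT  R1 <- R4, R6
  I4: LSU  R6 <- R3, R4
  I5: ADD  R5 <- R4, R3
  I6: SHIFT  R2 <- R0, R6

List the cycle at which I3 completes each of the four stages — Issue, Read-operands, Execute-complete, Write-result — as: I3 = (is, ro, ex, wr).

c1: I1 dispatched to MUL
c2: I1 operands ready | I2 dispatched to ADD
c3: I2 operands ready | I3 dispatched to SHIFT
c4: I4 dispatched to LSU
c5: I2 complete
c6: R4←I2
c7: I3 operands ready | I4 operands ready | I5 dispatched to ADD
c8: I1 complete | I3 complete | I4 complete | I5 operands ready
c9: R2←I1 | R1←I3 | R6←I4
c10: I5 complete | I6 dispatched to SHIFT
c11: R5←I5 | I6 operands ready
c12: I6 complete
c13: R2←I6

I3 = (3, 7, 8, 9)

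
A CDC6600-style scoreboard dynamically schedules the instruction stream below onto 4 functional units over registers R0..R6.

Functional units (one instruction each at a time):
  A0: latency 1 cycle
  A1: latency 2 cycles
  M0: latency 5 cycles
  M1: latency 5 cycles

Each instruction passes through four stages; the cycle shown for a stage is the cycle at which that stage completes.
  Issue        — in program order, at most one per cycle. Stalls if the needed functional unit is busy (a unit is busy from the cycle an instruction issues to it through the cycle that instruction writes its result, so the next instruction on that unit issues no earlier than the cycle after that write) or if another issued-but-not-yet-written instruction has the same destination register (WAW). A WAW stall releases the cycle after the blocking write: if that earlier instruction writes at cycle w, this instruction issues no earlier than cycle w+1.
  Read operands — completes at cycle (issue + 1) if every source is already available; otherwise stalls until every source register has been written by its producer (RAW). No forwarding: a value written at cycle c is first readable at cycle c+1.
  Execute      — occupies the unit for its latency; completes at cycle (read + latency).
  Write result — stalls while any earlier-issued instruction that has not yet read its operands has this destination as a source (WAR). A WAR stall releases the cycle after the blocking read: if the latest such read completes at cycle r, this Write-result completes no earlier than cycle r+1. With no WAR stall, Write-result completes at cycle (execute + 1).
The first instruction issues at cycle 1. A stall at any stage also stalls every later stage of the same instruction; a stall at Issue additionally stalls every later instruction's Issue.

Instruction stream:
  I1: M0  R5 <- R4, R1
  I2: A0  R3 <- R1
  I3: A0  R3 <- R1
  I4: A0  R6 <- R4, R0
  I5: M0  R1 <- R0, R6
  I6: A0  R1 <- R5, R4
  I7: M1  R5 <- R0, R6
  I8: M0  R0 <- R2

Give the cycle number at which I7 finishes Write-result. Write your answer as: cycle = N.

cycle = 29

I1: IS=1 RO=2 EX=7 WR=8
I2: IS=2 RO=3 EX=4 WR=5
I3: IS=6 RO=7 EX=8 WR=9  [struct: A0 busy until I2 writes@5]
I4: IS=10 RO=11 EX=12 WR=13  [struct: A0 busy until I3 writes@9]
I5: IS=11 RO=14 EX=19 WR=20  [RAW R6: wait I4 write@13]
I6: IS=21 RO=22 EX=23 WR=24  [WAW R1: wait I5 write@20]
I7: IS=22 RO=23 EX=28 WR=29
I8: IS=23 RO=24 EX=29 WR=30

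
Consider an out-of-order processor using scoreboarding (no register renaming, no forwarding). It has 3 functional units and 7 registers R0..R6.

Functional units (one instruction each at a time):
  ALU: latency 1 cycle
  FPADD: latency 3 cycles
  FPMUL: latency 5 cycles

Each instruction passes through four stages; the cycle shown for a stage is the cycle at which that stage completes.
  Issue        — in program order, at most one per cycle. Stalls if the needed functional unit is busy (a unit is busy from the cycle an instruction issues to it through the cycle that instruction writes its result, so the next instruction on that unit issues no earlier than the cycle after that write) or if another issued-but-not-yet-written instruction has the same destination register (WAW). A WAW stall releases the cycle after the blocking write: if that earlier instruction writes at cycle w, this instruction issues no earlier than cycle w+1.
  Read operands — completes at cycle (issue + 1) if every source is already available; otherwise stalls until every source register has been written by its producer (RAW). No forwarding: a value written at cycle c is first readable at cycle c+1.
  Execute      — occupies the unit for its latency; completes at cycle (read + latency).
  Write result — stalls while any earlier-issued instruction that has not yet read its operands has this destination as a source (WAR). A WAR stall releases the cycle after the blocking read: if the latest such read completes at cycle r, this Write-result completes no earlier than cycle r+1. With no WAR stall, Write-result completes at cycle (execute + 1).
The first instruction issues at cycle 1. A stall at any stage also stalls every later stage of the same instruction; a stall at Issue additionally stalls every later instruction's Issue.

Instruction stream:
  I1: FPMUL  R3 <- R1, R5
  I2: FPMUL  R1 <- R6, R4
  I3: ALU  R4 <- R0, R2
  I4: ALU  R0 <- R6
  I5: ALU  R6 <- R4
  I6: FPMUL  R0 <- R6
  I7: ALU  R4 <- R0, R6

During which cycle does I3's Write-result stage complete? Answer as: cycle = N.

I1  is:1  ro:2  ex:7  wr:8
I2  is:9  ro:10  ex:15  wr:16  — struct: FPMUL busy until I1 writes@8
I3  is:10  ro:11  ex:12  wr:13
I4  is:14  ro:15  ex:16  wr:17  — struct: ALU busy until I3 writes@13
I5  is:18  ro:19  ex:20  wr:21  — struct: ALU busy until I4 writes@17
I6  is:19  ro:22  ex:27  wr:28  — RAW R6: wait I5 write@21
I7  is:22  ro:29  ex:30  wr:31  — struct: ALU busy until I5 writes@21, RAW R0: wait I6 write@28

cycle = 13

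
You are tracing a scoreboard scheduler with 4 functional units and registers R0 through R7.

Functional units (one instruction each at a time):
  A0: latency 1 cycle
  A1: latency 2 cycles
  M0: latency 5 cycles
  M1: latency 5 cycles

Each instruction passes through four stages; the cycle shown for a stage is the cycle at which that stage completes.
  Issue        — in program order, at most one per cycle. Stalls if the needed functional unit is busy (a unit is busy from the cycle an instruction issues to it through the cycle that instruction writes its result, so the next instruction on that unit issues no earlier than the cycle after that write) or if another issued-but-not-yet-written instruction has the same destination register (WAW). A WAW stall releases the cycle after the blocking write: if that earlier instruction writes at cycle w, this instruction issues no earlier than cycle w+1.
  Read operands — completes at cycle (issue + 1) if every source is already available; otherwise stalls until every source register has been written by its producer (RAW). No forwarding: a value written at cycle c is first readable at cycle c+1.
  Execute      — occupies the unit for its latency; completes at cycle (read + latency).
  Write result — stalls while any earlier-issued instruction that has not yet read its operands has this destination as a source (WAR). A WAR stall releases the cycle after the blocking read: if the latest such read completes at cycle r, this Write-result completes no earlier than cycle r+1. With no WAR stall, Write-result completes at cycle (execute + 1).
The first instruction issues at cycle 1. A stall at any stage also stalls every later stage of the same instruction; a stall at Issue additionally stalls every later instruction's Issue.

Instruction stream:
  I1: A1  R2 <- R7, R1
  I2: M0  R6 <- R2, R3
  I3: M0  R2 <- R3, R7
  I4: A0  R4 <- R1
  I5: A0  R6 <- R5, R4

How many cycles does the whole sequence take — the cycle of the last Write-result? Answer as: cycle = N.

1) issue 1, read 2, done 4, write 5
2) issue 2, read 6, done 11, write 12  <RAW R2: wait I1 write@5>
3) issue 13, read 14, done 19, write 20  <struct: M0 busy until I2 writes@12>
4) issue 14, read 15, done 16, write 17
5) issue 18, read 19, done 20, write 21  <struct: A0 busy until I4 writes@17>

cycle = 21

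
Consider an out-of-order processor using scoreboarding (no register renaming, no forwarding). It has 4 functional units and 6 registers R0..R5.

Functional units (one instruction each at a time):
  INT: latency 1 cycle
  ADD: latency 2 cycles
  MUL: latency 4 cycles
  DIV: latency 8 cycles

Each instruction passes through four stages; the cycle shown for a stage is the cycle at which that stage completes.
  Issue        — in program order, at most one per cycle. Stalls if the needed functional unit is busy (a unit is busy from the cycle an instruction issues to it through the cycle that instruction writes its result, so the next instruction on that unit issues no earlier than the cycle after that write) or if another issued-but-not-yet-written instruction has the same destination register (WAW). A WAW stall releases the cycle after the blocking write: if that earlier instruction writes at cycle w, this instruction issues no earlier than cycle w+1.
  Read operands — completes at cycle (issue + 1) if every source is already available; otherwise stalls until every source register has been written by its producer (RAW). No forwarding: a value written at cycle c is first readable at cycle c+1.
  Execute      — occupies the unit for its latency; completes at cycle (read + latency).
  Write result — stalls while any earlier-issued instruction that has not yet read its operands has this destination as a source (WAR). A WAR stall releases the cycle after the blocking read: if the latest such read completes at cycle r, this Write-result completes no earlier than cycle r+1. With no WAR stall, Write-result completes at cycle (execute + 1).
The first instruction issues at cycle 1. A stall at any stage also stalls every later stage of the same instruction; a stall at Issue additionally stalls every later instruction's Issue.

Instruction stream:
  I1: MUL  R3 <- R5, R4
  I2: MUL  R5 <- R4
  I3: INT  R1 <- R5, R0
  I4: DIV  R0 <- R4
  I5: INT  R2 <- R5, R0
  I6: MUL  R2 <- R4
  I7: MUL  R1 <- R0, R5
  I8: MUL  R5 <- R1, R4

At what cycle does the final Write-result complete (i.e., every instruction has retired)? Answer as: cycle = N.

cycle = 44

  I1 | 1 | 2 | 6 | 7
  I2 | 8 | 9 | 13 | 14   struct: MUL busy until I1 writes@7
  I3 | 9 | 15 | 16 | 17   RAW R5: wait I2 write@14
  I4 | 10 | 11 | 19 | 20
  I5 | 18 | 21 | 22 | 23   struct: INT busy until I3 writes@17 · RAW R0: wait I4 write@20
  I6 | 24 | 25 | 29 | 30   WAW R2: wait I5 write@23
  I7 | 31 | 32 | 36 | 37   struct: MUL busy until I6 writes@30
  I8 | 38 | 39 | 43 | 44   struct: MUL busy until I7 writes@37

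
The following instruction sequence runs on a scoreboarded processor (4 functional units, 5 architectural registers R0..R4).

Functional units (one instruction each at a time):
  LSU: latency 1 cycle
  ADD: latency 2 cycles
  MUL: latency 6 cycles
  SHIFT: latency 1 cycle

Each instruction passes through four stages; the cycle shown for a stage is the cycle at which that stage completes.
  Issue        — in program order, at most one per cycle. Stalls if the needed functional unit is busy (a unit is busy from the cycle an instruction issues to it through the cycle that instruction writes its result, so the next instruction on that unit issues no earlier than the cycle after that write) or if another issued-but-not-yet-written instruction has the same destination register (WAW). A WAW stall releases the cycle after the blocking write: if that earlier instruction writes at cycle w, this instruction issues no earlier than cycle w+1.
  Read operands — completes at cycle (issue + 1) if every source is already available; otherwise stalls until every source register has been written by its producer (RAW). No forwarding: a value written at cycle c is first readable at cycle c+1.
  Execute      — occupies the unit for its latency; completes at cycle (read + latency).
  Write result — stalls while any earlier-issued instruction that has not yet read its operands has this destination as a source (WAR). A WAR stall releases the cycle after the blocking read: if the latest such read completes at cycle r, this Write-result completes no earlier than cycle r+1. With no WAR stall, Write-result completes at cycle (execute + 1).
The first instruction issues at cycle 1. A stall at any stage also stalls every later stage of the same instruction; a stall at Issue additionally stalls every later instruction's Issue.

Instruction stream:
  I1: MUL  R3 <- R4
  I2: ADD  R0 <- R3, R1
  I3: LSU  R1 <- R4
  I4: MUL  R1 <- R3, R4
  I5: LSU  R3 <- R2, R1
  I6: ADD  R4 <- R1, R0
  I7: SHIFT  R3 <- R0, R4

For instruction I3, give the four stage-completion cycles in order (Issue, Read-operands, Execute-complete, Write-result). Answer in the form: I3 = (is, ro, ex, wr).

I1 -> (1, 2, 8, 9)
I2 -> (2, 10, 12, 13)  // RAW R3: wait I1 write@9
I3 -> (3, 4, 5, 11)  // WAR R1: wait I2 read@10
I4 -> (12, 13, 19, 20)  // WAW R1: wait I3 write@11
I5 -> (13, 21, 22, 23)  // RAW R1: wait I4 write@20
I6 -> (14, 21, 23, 24)  // RAW R1: wait I4 write@20
I7 -> (24, 25, 26, 27)  // WAW R3: wait I5 write@23

I3 = (3, 4, 5, 11)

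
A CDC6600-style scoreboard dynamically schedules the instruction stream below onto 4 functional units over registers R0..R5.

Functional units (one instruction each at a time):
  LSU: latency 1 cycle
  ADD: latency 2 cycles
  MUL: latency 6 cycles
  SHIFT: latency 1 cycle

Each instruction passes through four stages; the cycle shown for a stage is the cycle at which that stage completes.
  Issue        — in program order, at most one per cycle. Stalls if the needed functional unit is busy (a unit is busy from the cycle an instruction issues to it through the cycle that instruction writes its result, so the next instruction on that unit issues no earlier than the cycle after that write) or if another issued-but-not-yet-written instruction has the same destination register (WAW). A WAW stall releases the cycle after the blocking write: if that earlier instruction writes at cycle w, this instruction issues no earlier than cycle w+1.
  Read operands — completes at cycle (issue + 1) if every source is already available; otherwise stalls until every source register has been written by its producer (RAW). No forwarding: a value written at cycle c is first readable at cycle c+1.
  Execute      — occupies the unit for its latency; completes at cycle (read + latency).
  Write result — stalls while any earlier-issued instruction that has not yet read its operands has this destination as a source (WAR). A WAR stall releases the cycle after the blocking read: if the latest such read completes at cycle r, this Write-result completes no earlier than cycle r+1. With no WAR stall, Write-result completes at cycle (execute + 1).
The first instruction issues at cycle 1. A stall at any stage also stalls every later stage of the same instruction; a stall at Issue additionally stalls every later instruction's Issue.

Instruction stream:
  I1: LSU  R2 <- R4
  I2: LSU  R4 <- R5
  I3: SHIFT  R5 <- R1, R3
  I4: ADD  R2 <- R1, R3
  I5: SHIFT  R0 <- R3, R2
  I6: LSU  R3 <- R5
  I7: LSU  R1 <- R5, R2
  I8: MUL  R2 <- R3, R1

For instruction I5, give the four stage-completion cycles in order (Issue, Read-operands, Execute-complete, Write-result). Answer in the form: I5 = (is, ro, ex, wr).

c1: I1 issues→LSU
c2: I1 reads
c3: I1 exec-done
c4: I1 writes R2
c5: I2 issues→LSU
c6: I2 reads; I3 issues→SHIFT
c7: I2 exec-done; I3 reads; I4 issues→ADD
c8: I2 writes R4; I3 exec-done; I4 reads
c9: I3 writes R5
c10: I4 exec-done; I5 issues→SHIFT
c11: I4 writes R2; I6 issues→LSU
c12: I5 reads; I6 reads
c13: I5 exec-done; I6 exec-done
c14: I5 writes R0; I6 writes R3
c15: I7 issues→LSU
c16: I7 reads; I8 issues→MUL
c17: I7 exec-done
c18: I7 writes R1
c19: I8 reads
c25: I8 exec-done
c26: I8 writes R2

I5 = (10, 12, 13, 14)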